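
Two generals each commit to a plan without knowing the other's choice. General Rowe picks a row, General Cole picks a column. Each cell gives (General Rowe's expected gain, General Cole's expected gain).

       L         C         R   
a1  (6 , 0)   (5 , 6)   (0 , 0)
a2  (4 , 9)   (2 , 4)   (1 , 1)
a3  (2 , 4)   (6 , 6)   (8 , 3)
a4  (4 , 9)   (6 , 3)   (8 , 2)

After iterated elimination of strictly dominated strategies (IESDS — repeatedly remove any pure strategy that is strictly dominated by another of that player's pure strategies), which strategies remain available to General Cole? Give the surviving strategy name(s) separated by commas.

L, C

Column R is eliminated: C beats it against every remaining row (a1: 6>0, a2: 4>1, a3: 6>3, a4: 3>2).
General Rowe's strategy a2 is strictly dominated by a1 (L: 6>4, C: 5>2) and is removed.
Among the remaining strategies, none is strictly dominated by another pure strategy of the same player, so the elimination stops.
Surviving strategies — General Rowe: {a1, a3, a4}; General Cole: {L, C}.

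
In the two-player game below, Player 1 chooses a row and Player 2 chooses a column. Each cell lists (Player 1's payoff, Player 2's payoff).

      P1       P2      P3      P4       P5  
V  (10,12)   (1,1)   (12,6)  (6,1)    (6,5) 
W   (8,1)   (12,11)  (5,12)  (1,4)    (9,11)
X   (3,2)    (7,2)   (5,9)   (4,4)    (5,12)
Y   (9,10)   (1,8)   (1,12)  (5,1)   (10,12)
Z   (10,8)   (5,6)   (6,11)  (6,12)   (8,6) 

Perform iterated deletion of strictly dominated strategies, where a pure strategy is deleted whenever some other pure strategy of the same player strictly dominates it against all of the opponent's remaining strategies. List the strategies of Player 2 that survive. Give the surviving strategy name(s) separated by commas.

P1, P3, P4, P5

Player 2's strategy P2 is strictly dominated by P3 (V: 6>1, W: 12>11, X: 9>2, Y: 12>8, Z: 11>6) and is removed.
Player 1's strategy X is strictly dominated by V (P1: 10>3, P3: 12>5, P4: 6>4, P5: 6>5) and is removed.
Among the remaining strategies, none is strictly dominated by another pure strategy of the same player, so the elimination stops.
Surviving strategies — Player 1: {V, W, Y, Z}; Player 2: {P1, P3, P4, P5}.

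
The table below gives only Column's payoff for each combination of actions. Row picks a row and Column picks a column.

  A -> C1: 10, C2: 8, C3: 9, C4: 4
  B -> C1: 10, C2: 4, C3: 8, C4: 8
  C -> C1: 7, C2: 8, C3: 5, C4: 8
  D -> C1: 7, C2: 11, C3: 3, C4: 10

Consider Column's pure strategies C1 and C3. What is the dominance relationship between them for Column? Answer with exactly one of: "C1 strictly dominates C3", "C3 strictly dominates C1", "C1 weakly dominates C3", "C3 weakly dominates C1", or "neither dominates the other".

C1 strictly dominates C3

C1's payoffs vs C3's, by Row's action — A: 10>9, B: 10>8, C: 7>5, D: 7>3.
C1 gives a strictly higher payoff against every action of Row, so C1 strictly dominates C3.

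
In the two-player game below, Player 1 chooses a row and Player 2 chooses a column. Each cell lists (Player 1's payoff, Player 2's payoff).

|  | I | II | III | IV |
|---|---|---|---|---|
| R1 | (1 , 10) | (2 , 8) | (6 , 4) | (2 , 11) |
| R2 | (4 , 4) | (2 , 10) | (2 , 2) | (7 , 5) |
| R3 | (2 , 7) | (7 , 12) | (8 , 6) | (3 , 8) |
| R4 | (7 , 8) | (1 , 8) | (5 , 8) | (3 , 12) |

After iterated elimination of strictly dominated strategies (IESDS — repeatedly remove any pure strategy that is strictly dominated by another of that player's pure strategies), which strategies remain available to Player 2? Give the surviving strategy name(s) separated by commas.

Row R1 is eliminated: R3 beats it against every remaining column (I: 2>1, II: 7>2, III: 8>6, IV: 3>2).
Player 2's strategy I is strictly dominated by IV (R2: 5>4, R3: 8>7, R4: 12>8) and is removed.
For Player 2, IV strictly dominates III on the remaining rows (R2: 5>2, R3: 8>6, R4: 12>8); eliminate III.
Player 1's strategy R4 is strictly dominated by R2 (II: 2>1, IV: 7>3) and is removed.
For Player 2, II strictly dominates IV on the remaining rows (R2: 10>5, R3: 12>8); eliminate IV.
For Player 1, R3 strictly dominates R2 on the remaining columns (II: 7>2); eliminate R2.
Among the remaining strategies, none is strictly dominated by another pure strategy of the same player, so the elimination stops.
Surviving strategies — Player 1: {R3}; Player 2: {II}.

II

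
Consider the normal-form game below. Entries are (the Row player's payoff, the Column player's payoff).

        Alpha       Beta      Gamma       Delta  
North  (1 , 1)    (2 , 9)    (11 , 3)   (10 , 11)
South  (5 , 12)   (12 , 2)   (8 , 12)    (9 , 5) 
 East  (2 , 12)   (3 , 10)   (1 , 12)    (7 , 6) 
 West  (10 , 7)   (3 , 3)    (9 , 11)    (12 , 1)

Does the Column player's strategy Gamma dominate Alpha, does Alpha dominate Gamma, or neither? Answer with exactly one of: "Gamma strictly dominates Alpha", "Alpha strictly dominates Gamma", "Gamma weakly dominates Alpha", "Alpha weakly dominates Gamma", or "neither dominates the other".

Gamma weakly dominates Alpha

Compare Gamma to Alpha across each choice by the Row player: North: 3>1, South: 12=12, East: 12=12, West: 11>7.
Gamma is at least as good everywhere and strictly better somewhere (tied only at South, East), so Gamma weakly but not strictly dominates Alpha.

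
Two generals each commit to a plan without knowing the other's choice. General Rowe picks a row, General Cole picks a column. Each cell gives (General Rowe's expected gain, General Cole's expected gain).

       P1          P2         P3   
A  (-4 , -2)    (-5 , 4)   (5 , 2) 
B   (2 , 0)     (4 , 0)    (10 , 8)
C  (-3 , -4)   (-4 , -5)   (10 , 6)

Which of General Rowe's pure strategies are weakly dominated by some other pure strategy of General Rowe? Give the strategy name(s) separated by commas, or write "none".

A, C

A is weakly dominated by B (P1: 2>-4, P2: 4>-5, P3: 10>5).
B is not dominated — it holds its own against A at P1 (2>-4); C at P1 (2>-3).
B weakly dominates C — P1: 2>-3, P2: 4>-4, P3: 10=10.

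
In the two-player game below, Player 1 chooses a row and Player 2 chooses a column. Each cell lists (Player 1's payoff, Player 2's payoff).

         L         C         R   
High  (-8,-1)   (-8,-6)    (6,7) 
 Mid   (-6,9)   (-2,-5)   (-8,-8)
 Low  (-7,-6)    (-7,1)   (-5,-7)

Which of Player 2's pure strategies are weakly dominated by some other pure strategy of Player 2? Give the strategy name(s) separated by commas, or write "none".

L: no other strategy beats it everywhere (C at High (-1>-6); R at Mid (9>-8)).
C: no other strategy beats it everywhere (L at Low (1>-6); R at Mid (-5>-8)).
R: no other strategy beats it everywhere (L at High (7>-1); C at High (7>-6)).

none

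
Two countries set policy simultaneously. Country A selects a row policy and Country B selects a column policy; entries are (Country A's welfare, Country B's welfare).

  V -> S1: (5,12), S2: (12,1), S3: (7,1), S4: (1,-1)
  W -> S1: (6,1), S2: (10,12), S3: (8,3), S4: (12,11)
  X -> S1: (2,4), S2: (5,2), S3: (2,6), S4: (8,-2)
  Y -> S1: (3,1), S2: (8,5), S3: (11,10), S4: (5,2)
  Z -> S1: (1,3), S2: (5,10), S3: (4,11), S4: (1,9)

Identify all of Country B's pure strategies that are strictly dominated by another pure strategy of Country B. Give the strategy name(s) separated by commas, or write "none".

S4

Nothing dominates S1: S2 at V (12>1); S3 at V (12>1); S4 at V (12>-1).
S2 is not dominated — it holds its own against S1 at W (12>1); S3 at V (1=1); S4 at V (1>-1).
Nothing dominates S3: S1 at W (3>1); S2 at V (1=1); S4 at V (1>-1).
S4 is strictly dominated by S2 (V: 1>-1, W: 12>11, X: 2>-2, Y: 5>2, Z: 10>9).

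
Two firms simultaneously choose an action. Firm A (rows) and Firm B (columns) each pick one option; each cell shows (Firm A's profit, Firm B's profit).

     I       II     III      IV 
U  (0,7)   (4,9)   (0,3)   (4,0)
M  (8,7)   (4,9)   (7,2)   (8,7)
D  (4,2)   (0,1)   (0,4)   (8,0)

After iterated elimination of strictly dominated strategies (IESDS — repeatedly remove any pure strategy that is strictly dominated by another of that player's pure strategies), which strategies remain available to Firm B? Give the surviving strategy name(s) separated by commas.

Column IV is eliminated: II beats it against every remaining row (U: 9>0, M: 9>7, D: 1>0).
Row D is eliminated: M beats it against every remaining column (I: 8>4, II: 4>0, III: 7>0).
Firm B's strategy I is strictly dominated by II (U: 9>7, M: 9>7) and is removed.
Column III is eliminated: II beats it against every remaining row (U: 9>3, M: 9>2).
Among the remaining strategies, none is strictly dominated by another pure strategy of the same player, so the elimination stops.
Surviving strategies — Firm A: {U, M}; Firm B: {II}.

II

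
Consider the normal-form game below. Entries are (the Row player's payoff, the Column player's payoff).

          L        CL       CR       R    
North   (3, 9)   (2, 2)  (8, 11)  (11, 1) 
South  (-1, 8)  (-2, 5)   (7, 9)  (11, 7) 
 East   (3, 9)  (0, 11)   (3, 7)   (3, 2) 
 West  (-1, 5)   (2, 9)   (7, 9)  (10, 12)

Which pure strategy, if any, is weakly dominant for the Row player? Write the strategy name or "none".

North

North vs South: L: 3>-1, CL: 2>-2, CR: 8>7, R: 11=11.
North vs East: L: 3=3, CL: 2>0, CR: 8>3, R: 11>3.
North vs West: L: 3>-1, CL: 2=2, CR: 8>7, R: 11>10.
North is at least as good as every other strategy against every opponent action, so it is weakly dominant.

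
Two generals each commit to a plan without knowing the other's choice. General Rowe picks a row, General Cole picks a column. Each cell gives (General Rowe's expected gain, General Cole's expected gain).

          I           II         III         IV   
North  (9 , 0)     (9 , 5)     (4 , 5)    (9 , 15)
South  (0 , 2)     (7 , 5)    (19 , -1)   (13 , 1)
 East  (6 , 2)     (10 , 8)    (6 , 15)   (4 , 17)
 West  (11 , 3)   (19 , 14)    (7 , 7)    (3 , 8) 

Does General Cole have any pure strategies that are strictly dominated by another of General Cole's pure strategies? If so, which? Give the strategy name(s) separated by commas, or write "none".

I: dominated, since II does at least as well everywhere (North: 5>0, South: 5>2, East: 8>2, West: 14>3).
II is not dominated — it holds its own against I at North (5>0); III at North (5=5); IV at South (5>1).
IV strictly dominates III — North: 15>5, South: 1>-1, East: 17>15, West: 8>7.
IV: no other strategy beats it everywhere (I at North (15>0); II at North (15>5); III at North (15>5)).

I, III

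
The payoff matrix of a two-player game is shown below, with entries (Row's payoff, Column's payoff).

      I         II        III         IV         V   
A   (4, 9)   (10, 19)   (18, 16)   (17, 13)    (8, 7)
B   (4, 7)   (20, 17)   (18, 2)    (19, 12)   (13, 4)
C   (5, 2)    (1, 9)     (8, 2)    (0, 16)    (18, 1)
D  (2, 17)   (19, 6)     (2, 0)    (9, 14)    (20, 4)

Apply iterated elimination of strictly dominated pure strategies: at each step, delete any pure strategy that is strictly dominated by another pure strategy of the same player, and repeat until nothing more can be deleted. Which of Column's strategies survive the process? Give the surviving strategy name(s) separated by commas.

II

For Column, II strictly dominates III on the remaining rows (A: 19>16, B: 17>2, C: 9>2, D: 6>0); eliminate III.
Column's strategy V is strictly dominated by I (A: 9>7, B: 7>4, C: 2>1, D: 17>4) and is removed.
For Row, B strictly dominates D on the remaining columns (I: 4>2, II: 20>19, IV: 19>9); eliminate D.
For Column, II strictly dominates I on the remaining rows (A: 19>9, B: 17>7, C: 9>2); eliminate I.
Row A is eliminated: B beats it against every remaining column (II: 20>10, IV: 19>17).
Row's strategy C is strictly dominated by B (II: 20>1, IV: 19>0) and is removed.
For Column, II strictly dominates IV on the remaining rows (B: 17>12); eliminate IV.
Among the remaining strategies, none is strictly dominated by another pure strategy of the same player, so the elimination stops.
Surviving strategies — Row: {B}; Column: {II}.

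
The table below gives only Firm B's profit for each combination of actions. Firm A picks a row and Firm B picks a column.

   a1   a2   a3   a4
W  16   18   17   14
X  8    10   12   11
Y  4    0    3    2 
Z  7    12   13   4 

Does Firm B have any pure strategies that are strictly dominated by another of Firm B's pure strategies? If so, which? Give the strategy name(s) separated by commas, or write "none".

a1: no other strategy beats it everywhere (a2 at Y (4>0); a3 at Y (4>3); a4 at W (16>14)).
a2 is not dominated — it holds its own against a1 at W (18>16); a3 at W (18>17); a4 at W (18>14).
a3 is not dominated — it holds its own against a1 at W (17>16); a2 at X (12>10); a4 at W (17>14).
a4 is strictly dominated by a3 (W: 17>14, X: 12>11, Y: 3>2, Z: 13>4).

a4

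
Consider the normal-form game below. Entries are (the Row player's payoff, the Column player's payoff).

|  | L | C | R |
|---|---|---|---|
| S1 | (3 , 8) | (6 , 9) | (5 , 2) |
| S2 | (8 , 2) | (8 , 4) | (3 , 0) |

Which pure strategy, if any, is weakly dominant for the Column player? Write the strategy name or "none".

C

C vs L: S1: 9>8, S2: 4>2.
C vs R: S1: 9>2, S2: 4>0.
C is at least as good as every other strategy against every opponent action, so it is weakly dominant.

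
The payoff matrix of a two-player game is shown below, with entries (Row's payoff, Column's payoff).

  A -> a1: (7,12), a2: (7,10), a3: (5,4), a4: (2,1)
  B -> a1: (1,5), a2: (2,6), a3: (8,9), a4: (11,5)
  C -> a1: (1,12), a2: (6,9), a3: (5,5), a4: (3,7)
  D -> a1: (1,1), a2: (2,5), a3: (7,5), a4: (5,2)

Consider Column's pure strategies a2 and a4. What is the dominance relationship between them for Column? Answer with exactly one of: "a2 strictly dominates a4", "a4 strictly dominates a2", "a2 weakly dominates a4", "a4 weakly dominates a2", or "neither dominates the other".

a2 strictly dominates a4

Compare a2 to a4 across every action of Row: A: 10>1, B: 6>5, C: 9>7, D: 5>2.
a2 gives a strictly higher payoff against every action of Row, so a2 strictly dominates a4.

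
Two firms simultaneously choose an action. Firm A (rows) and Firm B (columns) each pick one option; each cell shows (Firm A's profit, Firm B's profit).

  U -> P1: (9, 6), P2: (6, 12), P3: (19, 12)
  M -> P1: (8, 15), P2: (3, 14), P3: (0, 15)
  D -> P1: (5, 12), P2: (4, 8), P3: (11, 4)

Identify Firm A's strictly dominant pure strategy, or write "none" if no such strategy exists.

U vs M: P1: 9>8, P2: 6>3, P3: 19>0.
U vs D: P1: 9>5, P2: 6>4, P3: 19>11.
U strictly beats every other strategy against every opponent action, so it is strictly dominant.

U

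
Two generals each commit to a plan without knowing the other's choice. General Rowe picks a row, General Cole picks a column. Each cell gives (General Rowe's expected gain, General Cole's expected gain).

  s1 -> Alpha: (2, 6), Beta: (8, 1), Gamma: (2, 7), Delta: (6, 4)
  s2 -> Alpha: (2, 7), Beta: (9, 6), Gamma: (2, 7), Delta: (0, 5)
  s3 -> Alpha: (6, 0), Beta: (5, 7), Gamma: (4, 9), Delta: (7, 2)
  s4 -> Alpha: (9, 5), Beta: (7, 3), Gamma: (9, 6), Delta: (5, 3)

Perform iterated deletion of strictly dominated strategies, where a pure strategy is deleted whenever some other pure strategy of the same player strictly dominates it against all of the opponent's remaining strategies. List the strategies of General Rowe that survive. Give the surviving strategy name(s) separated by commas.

s4

Column Beta is eliminated: Gamma beats it against every remaining row (s1: 7>1, s2: 7>6, s3: 9>7, s4: 6>3).
For General Rowe, s3 strictly dominates s1 on the remaining columns (Alpha: 6>2, Gamma: 4>2, Delta: 7>6); eliminate s1.
For General Rowe, s3 strictly dominates s2 on the remaining columns (Alpha: 6>2, Gamma: 4>2, Delta: 7>0); eliminate s2.
Column Alpha is eliminated: Gamma beats it against every remaining row (s3: 9>0, s4: 6>5).
Column Delta is eliminated: Gamma beats it against every remaining row (s3: 9>2, s4: 6>3).
General Rowe's strategy s3 is strictly dominated by s4 (Gamma: 9>4) and is removed.
Among the remaining strategies, none is strictly dominated by another pure strategy of the same player, so the elimination stops.
Surviving strategies — General Rowe: {s4}; General Cole: {Gamma}.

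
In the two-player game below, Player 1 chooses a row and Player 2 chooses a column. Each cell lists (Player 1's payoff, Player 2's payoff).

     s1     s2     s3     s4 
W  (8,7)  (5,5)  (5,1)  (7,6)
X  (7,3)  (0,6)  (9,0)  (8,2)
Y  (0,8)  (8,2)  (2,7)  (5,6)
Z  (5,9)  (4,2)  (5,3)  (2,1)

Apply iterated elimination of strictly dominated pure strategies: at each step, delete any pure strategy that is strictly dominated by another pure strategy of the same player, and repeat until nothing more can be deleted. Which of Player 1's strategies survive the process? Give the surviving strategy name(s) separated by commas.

Column s3 is eliminated: s1 beats it against every remaining row (W: 7>1, X: 3>0, Y: 8>7, Z: 9>3).
For Player 1, W strictly dominates Z on the remaining columns (s1: 8>5, s2: 5>4, s4: 7>2); eliminate Z.
Column s4 is eliminated: s1 beats it against every remaining row (W: 7>6, X: 3>2, Y: 8>6).
Player 1's strategy X is strictly dominated by W (s1: 8>7, s2: 5>0) and is removed.
For Player 2, s1 strictly dominates s2 on the remaining rows (W: 7>5, Y: 8>2); eliminate s2.
Player 1's strategy Y is strictly dominated by W (s1: 8>0) and is removed.
Among the remaining strategies, none is strictly dominated by another pure strategy of the same player, so the elimination stops.
Surviving strategies — Player 1: {W}; Player 2: {s1}.

W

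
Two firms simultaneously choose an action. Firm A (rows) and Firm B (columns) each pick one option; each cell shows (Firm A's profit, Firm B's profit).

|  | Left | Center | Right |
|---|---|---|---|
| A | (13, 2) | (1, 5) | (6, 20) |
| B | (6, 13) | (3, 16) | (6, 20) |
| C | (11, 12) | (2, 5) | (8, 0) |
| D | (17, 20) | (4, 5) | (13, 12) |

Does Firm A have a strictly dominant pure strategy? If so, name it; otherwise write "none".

D

D vs A: Left: 17>13, Center: 4>1, Right: 13>6.
D vs B: Left: 17>6, Center: 4>3, Right: 13>6.
D vs C: Left: 17>11, Center: 4>2, Right: 13>8.
D strictly beats every other strategy against every opponent action, so it is strictly dominant.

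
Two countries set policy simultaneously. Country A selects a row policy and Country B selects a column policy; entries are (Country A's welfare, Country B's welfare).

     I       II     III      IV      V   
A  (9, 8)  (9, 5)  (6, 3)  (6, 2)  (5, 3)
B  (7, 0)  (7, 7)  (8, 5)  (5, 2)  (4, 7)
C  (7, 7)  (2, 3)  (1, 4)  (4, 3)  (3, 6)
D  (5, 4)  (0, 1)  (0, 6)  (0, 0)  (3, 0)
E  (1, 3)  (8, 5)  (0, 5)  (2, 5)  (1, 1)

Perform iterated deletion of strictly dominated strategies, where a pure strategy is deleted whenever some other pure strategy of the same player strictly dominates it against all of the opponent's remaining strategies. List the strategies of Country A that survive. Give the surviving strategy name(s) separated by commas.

For Country A, A strictly dominates C on the remaining columns (I: 9>7, II: 9>2, III: 6>1, IV: 6>4, V: 5>3); eliminate C.
Row D is eliminated: A beats it against every remaining column (I: 9>5, II: 9>0, III: 6>0, IV: 6>0, V: 5>3).
Row E is eliminated: A beats it against every remaining column (I: 9>1, II: 9>8, III: 6>0, IV: 6>2, V: 5>1).
For Country B, II strictly dominates III on the remaining rows (A: 5>3, B: 7>5); eliminate III.
Row B is eliminated: A beats it against every remaining column (I: 9>7, II: 9>7, IV: 6>5, V: 5>4).
For Country B, I strictly dominates II on the remaining rows (A: 8>5); eliminate II.
For Country B, I strictly dominates IV on the remaining rows (A: 8>2); eliminate IV.
For Country B, I strictly dominates V on the remaining rows (A: 8>3); eliminate V.
Among the remaining strategies, none is strictly dominated by another pure strategy of the same player, so the elimination stops.
Surviving strategies — Country A: {A}; Country B: {I}.

A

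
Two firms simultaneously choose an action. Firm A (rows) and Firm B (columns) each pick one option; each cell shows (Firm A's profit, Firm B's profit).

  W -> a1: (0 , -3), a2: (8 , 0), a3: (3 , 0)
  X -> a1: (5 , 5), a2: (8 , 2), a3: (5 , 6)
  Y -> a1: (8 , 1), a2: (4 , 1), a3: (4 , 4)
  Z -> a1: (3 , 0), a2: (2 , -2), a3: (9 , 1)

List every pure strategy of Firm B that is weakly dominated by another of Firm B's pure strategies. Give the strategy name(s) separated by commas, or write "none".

a1, a2

a3 weakly dominates a1 — W: 0>-3, X: 6>5, Y: 4>1, Z: 1>0.
a3 weakly dominates a2 — W: 0=0, X: 6>2, Y: 4>1, Z: 1>-2.
Nothing dominates a3: a1 at W (0>-3); a2 at X (6>2).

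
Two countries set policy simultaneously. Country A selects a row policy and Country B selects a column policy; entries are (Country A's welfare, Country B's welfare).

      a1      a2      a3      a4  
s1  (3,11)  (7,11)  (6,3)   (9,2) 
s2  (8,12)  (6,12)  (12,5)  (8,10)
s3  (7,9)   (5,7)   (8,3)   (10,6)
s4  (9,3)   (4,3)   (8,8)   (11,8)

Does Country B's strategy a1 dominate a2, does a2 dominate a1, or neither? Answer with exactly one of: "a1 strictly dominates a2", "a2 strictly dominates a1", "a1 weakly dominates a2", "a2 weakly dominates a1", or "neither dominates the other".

a1 weakly dominates a2

Compare a1 to a2 across each choice by Country A: s1: 11=11, s2: 12=12, s3: 9>7, s4: 3=3.
a1 is at least as good everywhere and strictly better somewhere (tied only at s1, s2, s4), so a1 weakly but not strictly dominates a2.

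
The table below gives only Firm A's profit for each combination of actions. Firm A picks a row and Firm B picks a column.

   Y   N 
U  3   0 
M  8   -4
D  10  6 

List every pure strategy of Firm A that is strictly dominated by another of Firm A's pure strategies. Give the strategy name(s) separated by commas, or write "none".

U is strictly dominated by D (Y: 10>3, N: 6>0).
M: dominated, since D does at least as well everywhere (Y: 10>8, N: 6>-4).
D is not dominated — it holds its own against U at Y (10>3); M at Y (10>8).

U, M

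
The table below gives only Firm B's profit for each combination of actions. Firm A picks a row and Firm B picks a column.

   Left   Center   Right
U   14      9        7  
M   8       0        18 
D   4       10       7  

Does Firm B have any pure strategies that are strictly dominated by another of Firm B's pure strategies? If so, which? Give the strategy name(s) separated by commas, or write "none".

none

Left: no other strategy beats it everywhere (Center at U (14>9); Right at U (14>7)).
Center is not dominated — it holds its own against Left at D (10>4); Right at U (9>7).
Right: no other strategy beats it everywhere (Left at M (18>8); Center at M (18>0)).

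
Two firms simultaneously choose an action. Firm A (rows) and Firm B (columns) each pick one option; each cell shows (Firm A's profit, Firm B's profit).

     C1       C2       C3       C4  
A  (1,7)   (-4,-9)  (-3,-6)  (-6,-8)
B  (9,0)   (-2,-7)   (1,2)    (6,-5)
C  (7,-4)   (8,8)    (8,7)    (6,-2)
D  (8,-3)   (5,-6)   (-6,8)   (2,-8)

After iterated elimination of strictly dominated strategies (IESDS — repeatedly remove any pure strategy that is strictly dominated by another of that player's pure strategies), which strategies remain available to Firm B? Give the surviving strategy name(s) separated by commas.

Firm A's strategy A is strictly dominated by B (C1: 9>1, C2: -2>-4, C3: 1>-3, C4: 6>-6) and is removed.
Column C1 is eliminated: C3 beats it against every remaining row (B: 2>0, C: 7>-4, D: 8>-3).
Firm A's strategy D is strictly dominated by C (C2: 8>5, C3: 8>-6, C4: 6>2) and is removed.
For Firm B, C3 strictly dominates C4 on the remaining rows (B: 2>-5, C: 7>-2); eliminate C4.
Firm A's strategy B is strictly dominated by C (C2: 8>-2, C3: 8>1) and is removed.
Firm B's strategy C3 is strictly dominated by C2 (C: 8>7) and is removed.
Among the remaining strategies, none is strictly dominated by another pure strategy of the same player, so the elimination stops.
Surviving strategies — Firm A: {C}; Firm B: {C2}.

C2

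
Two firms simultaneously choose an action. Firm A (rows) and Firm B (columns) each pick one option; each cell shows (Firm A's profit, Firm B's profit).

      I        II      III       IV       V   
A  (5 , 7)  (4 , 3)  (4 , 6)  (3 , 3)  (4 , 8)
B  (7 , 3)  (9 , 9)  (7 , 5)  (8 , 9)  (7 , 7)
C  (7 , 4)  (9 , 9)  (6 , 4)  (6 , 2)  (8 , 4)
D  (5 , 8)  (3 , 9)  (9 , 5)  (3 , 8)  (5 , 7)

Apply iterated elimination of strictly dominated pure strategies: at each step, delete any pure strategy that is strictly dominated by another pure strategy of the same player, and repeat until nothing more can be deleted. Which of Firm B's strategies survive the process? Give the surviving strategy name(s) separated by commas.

Firm A's strategy A is strictly dominated by B (I: 7>5, II: 9>4, III: 7>4, IV: 8>3, V: 7>4) and is removed.
Column I is eliminated: II beats it against every remaining row (B: 9>3, C: 9>4, D: 9>8).
Firm B's strategy III is strictly dominated by II (B: 9>5, C: 9>4, D: 9>5) and is removed.
For Firm A, B strictly dominates D on the remaining columns (II: 9>3, IV: 8>3, V: 7>5); eliminate D.
Firm B's strategy V is strictly dominated by II (B: 9>7, C: 9>4) and is removed.
Among the remaining strategies, none is strictly dominated by another pure strategy of the same player, so the elimination stops.
Surviving strategies — Firm A: {B, C}; Firm B: {II, IV}.

II, IV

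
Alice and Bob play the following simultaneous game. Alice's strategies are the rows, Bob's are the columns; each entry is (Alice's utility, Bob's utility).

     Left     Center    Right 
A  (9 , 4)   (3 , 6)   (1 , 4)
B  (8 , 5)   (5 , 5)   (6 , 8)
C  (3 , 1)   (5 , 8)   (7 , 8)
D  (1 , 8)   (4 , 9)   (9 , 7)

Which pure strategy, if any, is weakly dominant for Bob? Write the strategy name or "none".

Left fails to dominate Center at A (4<6).
Center fails to dominate Right at B (5<8).
Right fails to dominate Left at D (7<8).
No single strategy dominates all the others.

none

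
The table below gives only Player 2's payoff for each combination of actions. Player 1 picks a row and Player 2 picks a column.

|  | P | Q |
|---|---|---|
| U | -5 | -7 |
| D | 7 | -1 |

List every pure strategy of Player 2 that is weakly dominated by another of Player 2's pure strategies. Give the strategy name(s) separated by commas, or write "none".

P: no other strategy beats it everywhere (Q at U (-5>-7)).
P weakly dominates Q — U: -5>-7, D: 7>-1.

Q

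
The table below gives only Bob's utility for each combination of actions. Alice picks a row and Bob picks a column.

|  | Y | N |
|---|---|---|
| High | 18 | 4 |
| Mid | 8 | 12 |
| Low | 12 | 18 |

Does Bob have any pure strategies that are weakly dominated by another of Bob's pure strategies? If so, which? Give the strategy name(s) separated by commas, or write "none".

none

Y is not dominated — it holds its own against N at High (18>4).
Nothing dominates N: Y at Mid (12>8).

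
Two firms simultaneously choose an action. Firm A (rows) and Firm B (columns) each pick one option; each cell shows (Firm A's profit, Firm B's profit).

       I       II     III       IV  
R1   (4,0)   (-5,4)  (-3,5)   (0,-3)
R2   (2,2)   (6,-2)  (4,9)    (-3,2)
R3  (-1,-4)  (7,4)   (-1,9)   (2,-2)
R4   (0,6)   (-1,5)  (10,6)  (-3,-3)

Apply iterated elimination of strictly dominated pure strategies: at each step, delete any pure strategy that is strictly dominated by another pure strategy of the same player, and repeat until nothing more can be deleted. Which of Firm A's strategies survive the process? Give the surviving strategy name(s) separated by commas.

R1, R2, R4

Column II is eliminated: III beats it against every remaining row (R1: 5>4, R2: 9>-2, R3: 9>4, R4: 6>5).
For Firm B, III strictly dominates IV on the remaining rows (R1: 5>-3, R2: 9>2, R3: 9>-2, R4: 6>-3); eliminate IV.
Firm A's strategy R3 is strictly dominated by R2 (I: 2>-1, III: 4>-1) and is removed.
Among the remaining strategies, none is strictly dominated by another pure strategy of the same player, so the elimination stops.
Surviving strategies — Firm A: {R1, R2, R4}; Firm B: {I, III}.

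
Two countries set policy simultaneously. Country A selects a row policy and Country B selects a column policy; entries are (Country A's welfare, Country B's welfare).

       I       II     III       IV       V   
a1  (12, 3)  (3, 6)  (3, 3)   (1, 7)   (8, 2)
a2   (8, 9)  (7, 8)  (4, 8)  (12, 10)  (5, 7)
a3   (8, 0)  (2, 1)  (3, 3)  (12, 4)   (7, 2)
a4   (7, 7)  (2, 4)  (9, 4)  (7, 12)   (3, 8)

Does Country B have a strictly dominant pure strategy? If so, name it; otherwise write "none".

IV vs I: a1: 7>3, a2: 10>9, a3: 4>0, a4: 12>7.
IV vs II: a1: 7>6, a2: 10>8, a3: 4>1, a4: 12>4.
IV vs III: a1: 7>3, a2: 10>8, a3: 4>3, a4: 12>4.
IV vs V: a1: 7>2, a2: 10>7, a3: 4>2, a4: 12>8.
IV strictly beats every other strategy against every opponent action, so it is strictly dominant.

IV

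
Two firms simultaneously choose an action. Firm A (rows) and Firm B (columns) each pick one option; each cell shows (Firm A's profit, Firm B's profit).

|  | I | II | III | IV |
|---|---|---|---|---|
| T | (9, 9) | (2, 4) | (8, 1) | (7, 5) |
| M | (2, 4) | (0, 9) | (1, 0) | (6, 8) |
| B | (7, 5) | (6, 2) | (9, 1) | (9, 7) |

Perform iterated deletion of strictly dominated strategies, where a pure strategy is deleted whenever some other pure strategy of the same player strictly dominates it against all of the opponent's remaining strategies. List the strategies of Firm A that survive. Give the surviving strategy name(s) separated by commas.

Firm A's strategy M is strictly dominated by T (I: 9>2, II: 2>0, III: 8>1, IV: 7>6) and is removed.
Firm B's strategy II is strictly dominated by I (T: 9>4, B: 5>2) and is removed.
For Firm B, I strictly dominates III on the remaining rows (T: 9>1, B: 5>1); eliminate III.
Among the remaining strategies, none is strictly dominated by another pure strategy of the same player, so the elimination stops.
Surviving strategies — Firm A: {T, B}; Firm B: {I, IV}.

T, B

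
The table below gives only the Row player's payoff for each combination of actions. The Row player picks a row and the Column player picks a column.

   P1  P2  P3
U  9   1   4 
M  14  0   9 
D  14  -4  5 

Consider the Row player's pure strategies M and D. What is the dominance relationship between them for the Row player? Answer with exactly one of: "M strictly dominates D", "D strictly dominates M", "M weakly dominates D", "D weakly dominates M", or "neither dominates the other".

M's payoffs vs D's, by the Column player's action — P1: 14=14, P2: 0>-4, P3: 9>5.
M is at least as good everywhere and strictly better somewhere (tied only at P1), so M weakly but not strictly dominates D.

M weakly dominates D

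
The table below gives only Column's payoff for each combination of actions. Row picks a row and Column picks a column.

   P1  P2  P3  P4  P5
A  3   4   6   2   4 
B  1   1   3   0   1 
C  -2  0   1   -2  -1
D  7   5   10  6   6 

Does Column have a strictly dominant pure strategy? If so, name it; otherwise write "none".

P3

P3 vs P1: A: 6>3, B: 3>1, C: 1>-2, D: 10>7.
P3 vs P2: A: 6>4, B: 3>1, C: 1>0, D: 10>5.
P3 vs P4: A: 6>2, B: 3>0, C: 1>-2, D: 10>6.
P3 vs P5: A: 6>4, B: 3>1, C: 1>-1, D: 10>6.
P3 strictly beats every other strategy against every opponent action, so it is strictly dominant.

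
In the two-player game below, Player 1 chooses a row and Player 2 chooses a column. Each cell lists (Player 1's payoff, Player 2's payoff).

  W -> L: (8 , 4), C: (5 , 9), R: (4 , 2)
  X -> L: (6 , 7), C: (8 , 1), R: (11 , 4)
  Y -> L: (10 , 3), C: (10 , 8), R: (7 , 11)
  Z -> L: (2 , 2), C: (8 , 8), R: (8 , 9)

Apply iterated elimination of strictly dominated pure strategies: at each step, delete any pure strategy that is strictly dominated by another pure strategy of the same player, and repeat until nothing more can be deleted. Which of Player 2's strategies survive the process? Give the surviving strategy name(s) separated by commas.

L, R

Player 1's strategy W is strictly dominated by Y (L: 10>8, C: 10>5, R: 7>4) and is removed.
Player 2's strategy C is strictly dominated by R (X: 4>1, Y: 11>8, Z: 9>8) and is removed.
Row Z is eliminated: X beats it against every remaining column (L: 6>2, R: 11>8).
Among the remaining strategies, none is strictly dominated by another pure strategy of the same player, so the elimination stops.
Surviving strategies — Player 1: {X, Y}; Player 2: {L, R}.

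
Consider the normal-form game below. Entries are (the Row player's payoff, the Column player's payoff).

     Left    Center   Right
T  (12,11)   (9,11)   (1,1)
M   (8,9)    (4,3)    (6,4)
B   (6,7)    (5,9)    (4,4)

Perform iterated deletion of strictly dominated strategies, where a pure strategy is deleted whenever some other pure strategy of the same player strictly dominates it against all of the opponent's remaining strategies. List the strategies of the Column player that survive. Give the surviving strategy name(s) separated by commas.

Column Right is eliminated: Left beats it against every remaining row (T: 11>1, M: 9>4, B: 7>4).
The Row player's strategy M is strictly dominated by T (Left: 12>8, Center: 9>4) and is removed.
For the Row player, T strictly dominates B on the remaining columns (Left: 12>6, Center: 9>5); eliminate B.
Among the remaining strategies, none is strictly dominated by another pure strategy of the same player, so the elimination stops.
Surviving strategies — the Row player: {T}; the Column player: {Left, Center}.

Left, Center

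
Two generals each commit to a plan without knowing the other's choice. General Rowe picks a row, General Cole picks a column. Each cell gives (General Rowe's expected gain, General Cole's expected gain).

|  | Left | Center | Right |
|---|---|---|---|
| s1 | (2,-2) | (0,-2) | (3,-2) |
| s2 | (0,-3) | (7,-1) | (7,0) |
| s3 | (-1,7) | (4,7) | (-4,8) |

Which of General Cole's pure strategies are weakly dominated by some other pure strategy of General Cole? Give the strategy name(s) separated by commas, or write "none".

Left is weakly dominated by Center (s1: -2=-2, s2: -1>-3, s3: 7=7).
Right weakly dominates Center — s1: -2=-2, s2: 0>-1, s3: 8>7.
Right: no other strategy beats it everywhere (Left at s2 (0>-3); Center at s2 (0>-1)).

Left, Center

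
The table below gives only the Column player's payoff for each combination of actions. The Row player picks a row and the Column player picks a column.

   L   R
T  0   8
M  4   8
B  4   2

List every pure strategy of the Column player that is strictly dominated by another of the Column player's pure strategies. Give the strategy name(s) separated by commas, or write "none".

L: no other strategy beats it everywhere (R at B (4>2)).
R is not dominated — it holds its own against L at T (8>0).

none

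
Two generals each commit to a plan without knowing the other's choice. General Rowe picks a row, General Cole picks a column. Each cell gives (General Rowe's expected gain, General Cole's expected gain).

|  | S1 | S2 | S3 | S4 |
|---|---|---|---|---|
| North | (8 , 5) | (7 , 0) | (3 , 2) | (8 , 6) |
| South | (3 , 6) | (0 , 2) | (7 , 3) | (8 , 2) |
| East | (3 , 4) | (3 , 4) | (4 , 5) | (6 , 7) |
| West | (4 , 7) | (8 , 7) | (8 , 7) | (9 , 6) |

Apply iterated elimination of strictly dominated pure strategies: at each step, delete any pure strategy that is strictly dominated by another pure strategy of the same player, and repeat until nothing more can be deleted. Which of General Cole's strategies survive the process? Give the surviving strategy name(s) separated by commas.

S1, S2, S3, S4

For General Rowe, West strictly dominates South on the remaining columns (S1: 4>3, S2: 8>0, S3: 8>7, S4: 9>8); eliminate South.
Row East is eliminated: West beats it against every remaining column (S1: 4>3, S2: 8>3, S3: 8>4, S4: 9>6).
Among the remaining strategies, none is strictly dominated by another pure strategy of the same player, so the elimination stops.
Surviving strategies — General Rowe: {North, West}; General Cole: {S1, S2, S3, S4}.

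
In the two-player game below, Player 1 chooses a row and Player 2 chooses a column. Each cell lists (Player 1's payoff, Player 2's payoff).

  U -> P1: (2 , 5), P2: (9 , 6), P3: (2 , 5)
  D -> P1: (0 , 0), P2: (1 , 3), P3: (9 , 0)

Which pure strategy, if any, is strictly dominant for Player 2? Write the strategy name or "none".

P2 vs P1: U: 6>5, D: 3>0.
P2 vs P3: U: 6>5, D: 3>0.
P2 strictly beats every other strategy against every opponent action, so it is strictly dominant.

P2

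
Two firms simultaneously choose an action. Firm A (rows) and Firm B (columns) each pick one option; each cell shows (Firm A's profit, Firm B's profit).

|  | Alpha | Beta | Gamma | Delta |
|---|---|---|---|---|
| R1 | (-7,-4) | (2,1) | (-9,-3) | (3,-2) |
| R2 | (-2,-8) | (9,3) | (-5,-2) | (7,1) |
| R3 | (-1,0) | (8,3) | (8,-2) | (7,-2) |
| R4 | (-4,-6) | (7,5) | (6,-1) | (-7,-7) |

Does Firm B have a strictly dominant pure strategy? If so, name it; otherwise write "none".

Beta vs Alpha: R1: 1>-4, R2: 3>-8, R3: 3>0, R4: 5>-6.
Beta vs Gamma: R1: 1>-3, R2: 3>-2, R3: 3>-2, R4: 5>-1.
Beta vs Delta: R1: 1>-2, R2: 3>1, R3: 3>-2, R4: 5>-7.
Beta strictly beats every other strategy against every opponent action, so it is strictly dominant.

Beta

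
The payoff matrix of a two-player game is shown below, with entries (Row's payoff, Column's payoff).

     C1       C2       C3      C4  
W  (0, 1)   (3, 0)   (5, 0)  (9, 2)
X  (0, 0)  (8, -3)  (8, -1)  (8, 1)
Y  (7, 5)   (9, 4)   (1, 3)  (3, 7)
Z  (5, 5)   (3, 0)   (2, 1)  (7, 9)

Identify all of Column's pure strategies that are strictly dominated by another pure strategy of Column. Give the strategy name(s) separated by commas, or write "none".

C1: dominated, since C4 does at least as well everywhere (W: 2>1, X: 1>0, Y: 7>5, Z: 9>5).
C2: dominated, since C1 does at least as well everywhere (W: 1>0, X: 0>-3, Y: 5>4, Z: 5>0).
C3 is strictly dominated by C1 (W: 1>0, X: 0>-1, Y: 5>3, Z: 5>1).
C4: no other strategy beats it everywhere (C1 at W (2>1); C2 at W (2>0); C3 at W (2>0)).

C1, C2, C3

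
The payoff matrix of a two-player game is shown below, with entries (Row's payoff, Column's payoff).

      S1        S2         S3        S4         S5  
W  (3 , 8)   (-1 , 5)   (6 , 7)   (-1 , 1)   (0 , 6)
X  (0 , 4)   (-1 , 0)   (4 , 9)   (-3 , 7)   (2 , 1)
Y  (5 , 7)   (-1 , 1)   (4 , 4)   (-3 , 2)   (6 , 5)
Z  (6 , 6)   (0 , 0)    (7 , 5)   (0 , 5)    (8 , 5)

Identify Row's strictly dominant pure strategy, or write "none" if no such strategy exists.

Z vs W: S1: 6>3, S2: 0>-1, S3: 7>6, S4: 0>-1, S5: 8>0.
Z vs X: S1: 6>0, S2: 0>-1, S3: 7>4, S4: 0>-3, S5: 8>2.
Z vs Y: S1: 6>5, S2: 0>-1, S3: 7>4, S4: 0>-3, S5: 8>6.
Z strictly beats every other strategy against every opponent action, so it is strictly dominant.

Z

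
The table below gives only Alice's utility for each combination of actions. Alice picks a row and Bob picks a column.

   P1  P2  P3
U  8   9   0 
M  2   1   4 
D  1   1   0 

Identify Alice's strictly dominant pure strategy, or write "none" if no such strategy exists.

U fails to dominate M at P3 (0<4).
M fails to dominate U at P1 (2<8).
D fails to dominate U at P1 (1<8).
No single strategy dominates all the others.

none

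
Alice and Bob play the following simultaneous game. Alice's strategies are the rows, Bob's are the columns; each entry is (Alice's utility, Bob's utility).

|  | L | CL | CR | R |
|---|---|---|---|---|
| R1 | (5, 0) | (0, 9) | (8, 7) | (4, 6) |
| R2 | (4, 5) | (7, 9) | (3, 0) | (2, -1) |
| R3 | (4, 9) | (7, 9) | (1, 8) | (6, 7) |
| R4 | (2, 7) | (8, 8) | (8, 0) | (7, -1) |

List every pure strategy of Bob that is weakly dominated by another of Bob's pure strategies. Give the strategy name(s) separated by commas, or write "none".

L, CR, R

CL weakly dominates L — R1: 9>0, R2: 9>5, R3: 9=9, R4: 8>7.
CL: no other strategy beats it everywhere (L at R1 (9>0); CR at R1 (9>7); R at R1 (9>6)).
CR is weakly dominated by CL (R1: 9>7, R2: 9>0, R3: 9>8, R4: 8>0).
CL weakly dominates R — R1: 9>6, R2: 9>-1, R3: 9>7, R4: 8>-1.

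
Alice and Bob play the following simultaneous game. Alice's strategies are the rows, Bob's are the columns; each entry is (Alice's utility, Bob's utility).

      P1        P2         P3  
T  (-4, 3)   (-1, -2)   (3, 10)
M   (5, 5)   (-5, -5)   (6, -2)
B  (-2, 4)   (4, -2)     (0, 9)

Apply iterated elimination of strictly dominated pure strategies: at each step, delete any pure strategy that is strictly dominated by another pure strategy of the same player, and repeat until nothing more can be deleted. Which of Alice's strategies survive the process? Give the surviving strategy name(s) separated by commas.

Bob's strategy P2 is strictly dominated by P1 (T: 3>-2, M: 5>-5, B: 4>-2) and is removed.
For Alice, M strictly dominates T on the remaining columns (P1: 5>-4, P3: 6>3); eliminate T.
Alice's strategy B is strictly dominated by M (P1: 5>-2, P3: 6>0) and is removed.
Column P3 is eliminated: P1 beats it against every remaining row (M: 5>-2).
Among the remaining strategies, none is strictly dominated by another pure strategy of the same player, so the elimination stops.
Surviving strategies — Alice: {M}; Bob: {P1}.

M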